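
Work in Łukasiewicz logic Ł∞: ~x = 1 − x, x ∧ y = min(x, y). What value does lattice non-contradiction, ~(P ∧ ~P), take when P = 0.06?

~P = 1 − 0.06 = 0.94
P ∧ ~P = min(0.06, 0.94) = 0.06
~(P ∧ ~P) = 1 − 0.06 = 0.94
(The value 0.94 < 1 shows this instance is not satisfied; not a Ł∞-tautology — its value is 1 − min(a, 1−a).)

0.94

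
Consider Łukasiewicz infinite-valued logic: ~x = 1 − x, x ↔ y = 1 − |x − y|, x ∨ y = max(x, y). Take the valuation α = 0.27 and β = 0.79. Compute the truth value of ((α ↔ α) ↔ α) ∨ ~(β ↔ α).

0.52

α ↔ α = 1 − |0.27 − 0.27| = 1 − 0.00 = 1.00
(α ↔ α) ↔ α = 1 − |1.00 − 0.27| = 1 − 0.73 = 0.27
β ↔ α = 1 − |0.79 − 0.27| = 1 − 0.52 = 0.48
~(β ↔ α) = 1 − 0.48 = 0.52
((α ↔ α) ↔ α) ∨ ~(β ↔ α) = max(0.27, 0.52) = 0.52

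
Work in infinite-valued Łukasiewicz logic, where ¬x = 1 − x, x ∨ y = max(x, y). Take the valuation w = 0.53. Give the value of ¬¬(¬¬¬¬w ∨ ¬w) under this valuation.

¬w = 1 − 0.53 = 0.47
¬¬w = 1 − 0.47 = 0.53
¬¬¬w = 1 − 0.53 = 0.47
¬¬¬¬w = 1 − 0.47 = 0.53
¬¬¬¬w ∨ ¬w = max(0.53, 0.47) = 0.53
¬(¬¬¬¬w ∨ ¬w) = 1 − 0.53 = 0.47
¬¬(¬¬¬¬w ∨ ¬w) = 1 − 0.47 = 0.53

0.53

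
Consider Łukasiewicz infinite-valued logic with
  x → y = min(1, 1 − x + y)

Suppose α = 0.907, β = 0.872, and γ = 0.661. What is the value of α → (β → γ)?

β → γ = min(1, 1 − 0.872 + 0.661) = min(1, 0.789) = 0.789
α → (β → γ) = min(1, 1 − 0.907 + 0.789) = min(1, 0.882) = 0.882

0.882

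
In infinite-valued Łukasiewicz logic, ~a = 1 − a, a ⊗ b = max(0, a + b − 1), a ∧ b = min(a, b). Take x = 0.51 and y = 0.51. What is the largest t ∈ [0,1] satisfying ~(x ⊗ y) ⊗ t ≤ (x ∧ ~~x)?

x ⊗ y = max(0, 0.51 + 0.51 − 1) = max(0, 0.02) = 0.02
~(x ⊗ y) = 1 − 0.02 = 0.98
So the left factor is ~(x ⊗ y) = 0.98.
~x = 1 − 0.51 = 0.49
~~x = 1 − 0.49 = 0.51
x ∧ ~~x = min(0.51, 0.51) = 0.51
So the right-hand bound is x ∧ ~~x = 0.51.
The residuum of the Łukasiewicz t-norm gives the supremum: min(1, 1 − 0.98 + 0.51).
1 − 0.98 + 0.51 = 0.53, so t = min(1, 0.53) = 0.53.
Check: 0.98 ⊗ 0.53 = max(0, 0.51) = 0.51 ≤ 0.51.

0.53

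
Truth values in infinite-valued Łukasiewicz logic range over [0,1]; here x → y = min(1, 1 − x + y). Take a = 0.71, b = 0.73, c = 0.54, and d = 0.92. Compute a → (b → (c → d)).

1.00

c → d = min(1, 1 − 0.54 + 0.92) = min(1, 1.38) = 1.00
b → (c → d) = min(1, 1 − 0.73 + 1.00) = min(1, 1.27) = 1.00
a → (b → (c → d)) = min(1, 1 − 0.71 + 1.00) = min(1, 1.29) = 1.00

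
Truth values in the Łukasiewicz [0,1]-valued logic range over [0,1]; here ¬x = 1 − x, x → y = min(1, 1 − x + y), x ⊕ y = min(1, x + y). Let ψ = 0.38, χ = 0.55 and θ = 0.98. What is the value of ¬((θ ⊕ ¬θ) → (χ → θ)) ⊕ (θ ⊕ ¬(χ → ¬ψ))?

¬θ = 1 − 0.98 = 0.02
θ ⊕ ¬θ = min(1, 0.98 + 0.02) = min(1, 1.00) = 1.00
χ → θ = min(1, 1 − 0.55 + 0.98) = min(1, 1.43) = 1.00
(θ ⊕ ¬θ) → (χ → θ) = min(1, 1 − 1.00 + 1.00) = min(1, 1.00) = 1.00
¬((θ ⊕ ¬θ) → (χ → θ)) = 1 − 1.00 = 0.00
¬ψ = 1 − 0.38 = 0.62
χ → ¬ψ = min(1, 1 − 0.55 + 0.62) = min(1, 1.07) = 1.00
¬(χ → ¬ψ) = 1 − 1.00 = 0.00
θ ⊕ ¬(χ → ¬ψ) = min(1, 0.98 + 0.00) = min(1, 0.98) = 0.98
¬((θ ⊕ ¬θ) → (χ → θ)) ⊕ (θ ⊕ ¬(χ → ¬ψ)) = min(1, 0.00 + 0.98) = min(1, 0.98) = 0.98

0.98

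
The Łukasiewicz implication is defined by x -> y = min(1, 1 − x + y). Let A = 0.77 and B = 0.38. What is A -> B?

0.61

A -> B = min(1, 1 − 0.77 + 0.38) = min(1, 0.61) = 0.61
For comparison, the Gödel implication (1 if x ≤ y else y) would give 0.38.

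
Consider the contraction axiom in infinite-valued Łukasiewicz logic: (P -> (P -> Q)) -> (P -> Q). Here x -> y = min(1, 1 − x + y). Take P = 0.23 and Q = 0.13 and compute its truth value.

0.90

P -> Q = min(1, 1 − 0.23 + 0.13) = min(1, 0.90) = 0.90
P -> (P -> Q) = min(1, 1 − 0.23 + 0.90) = min(1, 1.67) = 1.00
(P -> (P -> Q)) -> (P -> Q) = min(1, 1 − 1.00 + 0.90) = min(1, 0.90) = 0.90
(The value 0.90 < 1 shows this instance is not satisfied; fails in Ł∞ (the t-norm is not idempotent).)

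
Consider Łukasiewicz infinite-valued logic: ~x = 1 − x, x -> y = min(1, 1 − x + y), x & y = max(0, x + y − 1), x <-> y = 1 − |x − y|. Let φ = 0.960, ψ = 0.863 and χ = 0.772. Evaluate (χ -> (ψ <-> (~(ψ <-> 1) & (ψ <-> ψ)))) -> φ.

ψ <-> 1 = 1 − |0.863 − 1.000| = 1 − 0.137 = 0.863
~(ψ <-> 1) = 1 − 0.863 = 0.137
ψ <-> ψ = 1 − |0.863 − 0.863| = 1 − 0.000 = 1.000
~(ψ <-> 1) & (ψ <-> ψ) = max(0, 0.137 + 1.000 − 1) = max(0, 0.137) = 0.137
ψ <-> (~(ψ <-> 1) & (ψ <-> ψ)) = 1 − |0.863 − 0.137| = 1 − 0.726 = 0.274
χ -> (ψ <-> (~(ψ <-> 1) & (ψ <-> ψ))) = min(1, 1 − 0.772 + 0.274) = min(1, 0.502) = 0.502
(χ -> (ψ <-> (~(ψ <-> 1) & (ψ <-> ψ)))) -> φ = min(1, 1 − 0.502 + 0.960) = min(1, 1.458) = 1.000

1.000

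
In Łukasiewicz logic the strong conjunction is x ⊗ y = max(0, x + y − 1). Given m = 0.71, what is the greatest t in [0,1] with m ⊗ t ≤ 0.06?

0.35

The residuum of the Łukasiewicz t-norm gives the supremum: min(1, 1 − 0.71 + 0.06).
1 − 0.71 + 0.06 = 0.35, so t = min(1, 0.35) = 0.35.
Check: 0.71 ⊗ 0.35 = max(0, 0.06) = 0.06 ≤ 0.06.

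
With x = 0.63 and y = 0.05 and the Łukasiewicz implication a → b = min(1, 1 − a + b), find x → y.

x → y = min(1, 1 − 0.63 + 0.05) = min(1, 0.42) = 0.42
For comparison, the Gödel implication (1 if a ≤ b else b) would give 0.05.

0.42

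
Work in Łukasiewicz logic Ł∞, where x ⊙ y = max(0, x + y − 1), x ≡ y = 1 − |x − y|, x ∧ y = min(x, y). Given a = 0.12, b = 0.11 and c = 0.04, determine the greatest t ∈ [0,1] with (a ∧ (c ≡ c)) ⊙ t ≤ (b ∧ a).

c ≡ c = 1 − |0.04 − 0.04| = 1 − 0.00 = 1.00
a ∧ (c ≡ c) = min(0.12, 1.00) = 0.12
So the left factor is a ∧ (c ≡ c) = 0.12.
b ∧ a = min(0.11, 0.12) = 0.11
So the right-hand bound is b ∧ a = 0.11.
The residuum of the Łukasiewicz t-norm gives the supremum: min(1, 1 − 0.12 + 0.11).
1 − 0.12 + 0.11 = 0.99, so t = min(1, 0.99) = 0.99.
Check: 0.12 ⊙ 0.99 = max(0, 0.11) = 0.11 ≤ 0.11.

0.99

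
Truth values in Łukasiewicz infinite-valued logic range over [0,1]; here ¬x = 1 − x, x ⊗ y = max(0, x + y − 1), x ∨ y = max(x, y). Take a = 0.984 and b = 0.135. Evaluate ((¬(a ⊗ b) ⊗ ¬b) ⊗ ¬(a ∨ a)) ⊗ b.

a ⊗ b = max(0, 0.984 + 0.135 − 1) = max(0, 0.119) = 0.119
¬(a ⊗ b) = 1 − 0.119 = 0.881
¬b = 1 − 0.135 = 0.865
¬(a ⊗ b) ⊗ ¬b = max(0, 0.881 + 0.865 − 1) = max(0, 0.746) = 0.746
a ∨ a = max(0.984, 0.984) = 0.984
¬(a ∨ a) = 1 − 0.984 = 0.016
(¬(a ⊗ b) ⊗ ¬b) ⊗ ¬(a ∨ a) = max(0, 0.746 + 0.016 − 1) = max(0, -0.238) = 0.000
((¬(a ⊗ b) ⊗ ¬b) ⊗ ¬(a ∨ a)) ⊗ b = max(0, 0.000 + 0.135 − 1) = max(0, -0.865) = 0.000

0.000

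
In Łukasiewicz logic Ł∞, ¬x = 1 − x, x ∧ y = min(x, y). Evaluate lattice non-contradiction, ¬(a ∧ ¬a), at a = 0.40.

0.60

¬a = 1 − 0.40 = 0.60
a ∧ ¬a = min(0.40, 0.60) = 0.40
¬(a ∧ ¬a) = 1 − 0.40 = 0.60
(The value 0.60 < 1 shows this instance is not satisfied; not a Ł∞-tautology — its value is 1 − min(a, 1−a).)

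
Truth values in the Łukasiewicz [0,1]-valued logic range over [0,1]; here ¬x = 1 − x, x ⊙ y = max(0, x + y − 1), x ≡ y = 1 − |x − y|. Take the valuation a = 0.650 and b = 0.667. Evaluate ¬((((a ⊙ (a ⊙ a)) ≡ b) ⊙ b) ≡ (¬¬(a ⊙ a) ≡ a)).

a ⊙ a = max(0, 0.650 + 0.650 − 1) = max(0, 0.300) = 0.300
a ⊙ (a ⊙ a) = max(0, 0.650 + 0.300 − 1) = max(0, -0.050) = 0.000
(a ⊙ (a ⊙ a)) ≡ b = 1 − |0.000 − 0.667| = 1 − 0.667 = 0.333
((a ⊙ (a ⊙ a)) ≡ b) ⊙ b = max(0, 0.333 + 0.667 − 1) = max(0, 0.000) = 0.000
¬(a ⊙ a) = 1 − 0.300 = 0.700
¬¬(a ⊙ a) = 1 − 0.700 = 0.300
¬¬(a ⊙ a) ≡ a = 1 − |0.300 − 0.650| = 1 − 0.350 = 0.650
(((a ⊙ (a ⊙ a)) ≡ b) ⊙ b) ≡ (¬¬(a ⊙ a) ≡ a) = 1 − |0.000 − 0.650| = 1 − 0.650 = 0.350
¬((((a ⊙ (a ⊙ a)) ≡ b) ⊙ b) ≡ (¬¬(a ⊙ a) ≡ a)) = 1 − 0.350 = 0.650

0.650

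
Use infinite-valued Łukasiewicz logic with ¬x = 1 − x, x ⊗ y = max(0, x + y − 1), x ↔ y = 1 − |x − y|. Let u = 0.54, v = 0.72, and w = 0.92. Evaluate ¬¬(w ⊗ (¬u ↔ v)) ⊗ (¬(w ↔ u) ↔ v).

0.32

¬u = 1 − 0.54 = 0.46
¬u ↔ v = 1 − |0.46 − 0.72| = 1 − 0.26 = 0.74
w ⊗ (¬u ↔ v) = max(0, 0.92 + 0.74 − 1) = max(0, 0.66) = 0.66
¬(w ⊗ (¬u ↔ v)) = 1 − 0.66 = 0.34
¬¬(w ⊗ (¬u ↔ v)) = 1 − 0.34 = 0.66
w ↔ u = 1 − |0.92 − 0.54| = 1 − 0.38 = 0.62
¬(w ↔ u) = 1 − 0.62 = 0.38
¬(w ↔ u) ↔ v = 1 − |0.38 − 0.72| = 1 − 0.34 = 0.66
¬¬(w ⊗ (¬u ↔ v)) ⊗ (¬(w ↔ u) ↔ v) = max(0, 0.66 + 0.66 − 1) = max(0, 0.32) = 0.32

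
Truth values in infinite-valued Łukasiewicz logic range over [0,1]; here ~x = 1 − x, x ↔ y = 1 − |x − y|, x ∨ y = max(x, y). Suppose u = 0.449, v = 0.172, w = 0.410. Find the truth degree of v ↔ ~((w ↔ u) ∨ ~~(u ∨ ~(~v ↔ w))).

w ↔ u = 1 − |0.410 − 0.449| = 1 − 0.039 = 0.961
~v = 1 − 0.172 = 0.828
~v ↔ w = 1 − |0.828 − 0.410| = 1 − 0.418 = 0.582
~(~v ↔ w) = 1 − 0.582 = 0.418
u ∨ ~(~v ↔ w) = max(0.449, 0.418) = 0.449
~(u ∨ ~(~v ↔ w)) = 1 − 0.449 = 0.551
~~(u ∨ ~(~v ↔ w)) = 1 − 0.551 = 0.449
(w ↔ u) ∨ ~~(u ∨ ~(~v ↔ w)) = max(0.961, 0.449) = 0.961
~((w ↔ u) ∨ ~~(u ∨ ~(~v ↔ w))) = 1 − 0.961 = 0.039
v ↔ ~((w ↔ u) ∨ ~~(u ∨ ~(~v ↔ w))) = 1 − |0.172 − 0.039| = 1 − 0.133 = 0.867

0.867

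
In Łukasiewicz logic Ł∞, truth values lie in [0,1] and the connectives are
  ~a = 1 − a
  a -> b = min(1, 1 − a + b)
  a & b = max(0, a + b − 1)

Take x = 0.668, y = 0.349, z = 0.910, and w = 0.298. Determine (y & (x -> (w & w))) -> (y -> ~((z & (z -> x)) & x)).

w & w = max(0, 0.298 + 0.298 − 1) = max(0, -0.404) = 0.000
x -> (w & w) = min(1, 1 − 0.668 + 0.000) = min(1, 0.332) = 0.332
y & (x -> (w & w)) = max(0, 0.349 + 0.332 − 1) = max(0, -0.319) = 0.000
z -> x = min(1, 1 − 0.910 + 0.668) = min(1, 0.758) = 0.758
z & (z -> x) = max(0, 0.910 + 0.758 − 1) = max(0, 0.668) = 0.668
(z & (z -> x)) & x = max(0, 0.668 + 0.668 − 1) = max(0, 0.336) = 0.336
~((z & (z -> x)) & x) = 1 − 0.336 = 0.664
y -> ~((z & (z -> x)) & x) = min(1, 1 − 0.349 + 0.664) = min(1, 1.315) = 1.000
(y & (x -> (w & w))) -> (y -> ~((z & (z -> x)) & x)) = min(1, 1 − 0.000 + 1.000) = min(1, 2.000) = 1.000

1.000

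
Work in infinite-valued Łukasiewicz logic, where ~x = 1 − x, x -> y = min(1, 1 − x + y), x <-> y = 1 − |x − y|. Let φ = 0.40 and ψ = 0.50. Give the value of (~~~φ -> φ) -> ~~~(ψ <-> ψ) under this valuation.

~φ = 1 − 0.40 = 0.60
~~φ = 1 − 0.60 = 0.40
~~~φ = 1 − 0.40 = 0.60
~~~φ -> φ = min(1, 1 − 0.60 + 0.40) = min(1, 0.80) = 0.80
ψ <-> ψ = 1 − |0.50 − 0.50| = 1 − 0.00 = 1.00
~(ψ <-> ψ) = 1 − 1.00 = 0.00
~~(ψ <-> ψ) = 1 − 0.00 = 1.00
~~~(ψ <-> ψ) = 1 − 1.00 = 0.00
(~~~φ -> φ) -> ~~~(ψ <-> ψ) = min(1, 1 − 0.80 + 0.00) = min(1, 0.20) = 0.20

0.20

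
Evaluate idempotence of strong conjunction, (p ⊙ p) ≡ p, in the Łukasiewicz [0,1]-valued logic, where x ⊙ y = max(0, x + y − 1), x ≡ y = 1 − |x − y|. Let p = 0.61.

0.61

p ⊙ p = max(0, 0.61 + 0.61 − 1) = max(0, 0.22) = 0.22
(p ⊙ p) ≡ p = 1 − |0.22 − 0.61| = 1 − 0.39 = 0.61
(The value 0.61 < 1 shows this instance is not satisfied; fails in Ł∞ since a ⊗ a = max(0, 2a−1) ≠ a in general.)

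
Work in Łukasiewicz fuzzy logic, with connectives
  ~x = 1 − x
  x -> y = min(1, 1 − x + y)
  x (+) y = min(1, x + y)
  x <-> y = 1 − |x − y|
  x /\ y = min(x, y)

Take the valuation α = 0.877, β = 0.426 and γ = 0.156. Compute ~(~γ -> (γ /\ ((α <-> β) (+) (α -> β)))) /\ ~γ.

0.688

~γ = 1 − 0.156 = 0.844
α <-> β = 1 − |0.877 − 0.426| = 1 − 0.451 = 0.549
α -> β = min(1, 1 − 0.877 + 0.426) = min(1, 0.549) = 0.549
(α <-> β) (+) (α -> β) = min(1, 0.549 + 0.549) = min(1, 1.098) = 1.000
γ /\ ((α <-> β) (+) (α -> β)) = min(0.156, 1.000) = 0.156
~γ -> (γ /\ ((α <-> β) (+) (α -> β))) = min(1, 1 − 0.844 + 0.156) = min(1, 0.312) = 0.312
~(~γ -> (γ /\ ((α <-> β) (+) (α -> β)))) = 1 − 0.312 = 0.688
~(~γ -> (γ /\ ((α <-> β) (+) (α -> β)))) /\ ~γ = min(0.688, 0.844) = 0.688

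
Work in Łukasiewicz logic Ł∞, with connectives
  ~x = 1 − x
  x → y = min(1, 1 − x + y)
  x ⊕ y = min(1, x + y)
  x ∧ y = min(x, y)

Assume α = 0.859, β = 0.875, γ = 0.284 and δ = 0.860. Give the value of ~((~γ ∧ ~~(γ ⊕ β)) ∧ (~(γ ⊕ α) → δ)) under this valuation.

0.284

~γ = 1 − 0.284 = 0.716
γ ⊕ β = min(1, 0.284 + 0.875) = min(1, 1.159) = 1.000
~(γ ⊕ β) = 1 − 1.000 = 0.000
~~(γ ⊕ β) = 1 − 0.000 = 1.000
~γ ∧ ~~(γ ⊕ β) = min(0.716, 1.000) = 0.716
γ ⊕ α = min(1, 0.284 + 0.859) = min(1, 1.143) = 1.000
~(γ ⊕ α) = 1 − 1.000 = 0.000
~(γ ⊕ α) → δ = min(1, 1 − 0.000 + 0.860) = min(1, 1.860) = 1.000
(~γ ∧ ~~(γ ⊕ β)) ∧ (~(γ ⊕ α) → δ) = min(0.716, 1.000) = 0.716
~((~γ ∧ ~~(γ ⊕ β)) ∧ (~(γ ⊕ α) → δ)) = 1 − 0.716 = 0.284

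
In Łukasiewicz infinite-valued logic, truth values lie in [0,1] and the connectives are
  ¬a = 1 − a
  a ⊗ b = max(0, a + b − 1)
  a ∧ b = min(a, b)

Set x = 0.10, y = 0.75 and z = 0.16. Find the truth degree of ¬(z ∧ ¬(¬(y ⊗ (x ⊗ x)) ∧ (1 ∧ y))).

x ⊗ x = max(0, 0.10 + 0.10 − 1) = max(0, -0.80) = 0.00
y ⊗ (x ⊗ x) = max(0, 0.75 + 0.00 − 1) = max(0, -0.25) = 0.00
¬(y ⊗ (x ⊗ x)) = 1 − 0.00 = 1.00
1 ∧ y = min(1.00, 0.75) = 0.75
¬(y ⊗ (x ⊗ x)) ∧ (1 ∧ y) = min(1.00, 0.75) = 0.75
¬(¬(y ⊗ (x ⊗ x)) ∧ (1 ∧ y)) = 1 − 0.75 = 0.25
z ∧ ¬(¬(y ⊗ (x ⊗ x)) ∧ (1 ∧ y)) = min(0.16, 0.25) = 0.16
¬(z ∧ ¬(¬(y ⊗ (x ⊗ x)) ∧ (1 ∧ y))) = 1 − 0.16 = 0.84

0.84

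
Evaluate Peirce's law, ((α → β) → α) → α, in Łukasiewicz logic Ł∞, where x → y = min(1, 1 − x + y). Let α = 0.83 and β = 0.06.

0.83

α → β = min(1, 1 − 0.83 + 0.06) = min(1, 0.23) = 0.23
(α → β) → α = min(1, 1 − 0.23 + 0.83) = min(1, 1.60) = 1.00
((α → β) → α) → α = min(1, 1 − 1.00 + 0.83) = min(1, 0.83) = 0.83
(The value 0.83 < 1 shows this instance is not satisfied; not a Ł∞-tautology in general.)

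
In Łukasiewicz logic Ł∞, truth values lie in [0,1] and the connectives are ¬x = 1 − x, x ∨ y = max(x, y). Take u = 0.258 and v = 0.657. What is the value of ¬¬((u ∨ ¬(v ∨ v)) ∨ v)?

v ∨ v = max(0.657, 0.657) = 0.657
¬(v ∨ v) = 1 − 0.657 = 0.343
u ∨ ¬(v ∨ v) = max(0.258, 0.343) = 0.343
(u ∨ ¬(v ∨ v)) ∨ v = max(0.343, 0.657) = 0.657
¬((u ∨ ¬(v ∨ v)) ∨ v) = 1 − 0.657 = 0.343
¬¬((u ∨ ¬(v ∨ v)) ∨ v) = 1 − 0.343 = 0.657

0.657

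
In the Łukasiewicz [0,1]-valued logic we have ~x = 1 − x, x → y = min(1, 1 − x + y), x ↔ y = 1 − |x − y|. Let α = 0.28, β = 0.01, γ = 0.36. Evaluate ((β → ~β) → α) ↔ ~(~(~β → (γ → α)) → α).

0.72

~β = 1 − 0.01 = 0.99
β → ~β = min(1, 1 − 0.01 + 0.99) = min(1, 1.98) = 1.00
(β → ~β) → α = min(1, 1 − 1.00 + 0.28) = min(1, 0.28) = 0.28
γ → α = min(1, 1 − 0.36 + 0.28) = min(1, 0.92) = 0.92
~β → (γ → α) = min(1, 1 − 0.99 + 0.92) = min(1, 0.93) = 0.93
~(~β → (γ → α)) = 1 − 0.93 = 0.07
~(~β → (γ → α)) → α = min(1, 1 − 0.07 + 0.28) = min(1, 1.21) = 1.00
~(~(~β → (γ → α)) → α) = 1 − 1.00 = 0.00
((β → ~β) → α) ↔ ~(~(~β → (γ → α)) → α) = 1 − |0.28 − 0.00| = 1 − 0.28 = 0.72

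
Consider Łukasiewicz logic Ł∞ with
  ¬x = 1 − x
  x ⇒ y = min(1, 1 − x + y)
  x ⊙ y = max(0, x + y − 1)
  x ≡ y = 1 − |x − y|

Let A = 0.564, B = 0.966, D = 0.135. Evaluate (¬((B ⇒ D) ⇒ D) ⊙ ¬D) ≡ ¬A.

0.564

B ⇒ D = min(1, 1 − 0.966 + 0.135) = min(1, 0.169) = 0.169
(B ⇒ D) ⇒ D = min(1, 1 − 0.169 + 0.135) = min(1, 0.966) = 0.966
¬((B ⇒ D) ⇒ D) = 1 − 0.966 = 0.034
¬D = 1 − 0.135 = 0.865
¬((B ⇒ D) ⇒ D) ⊙ ¬D = max(0, 0.034 + 0.865 − 1) = max(0, -0.101) = 0.000
¬A = 1 − 0.564 = 0.436
(¬((B ⇒ D) ⇒ D) ⊙ ¬D) ≡ ¬A = 1 − |0.000 − 0.436| = 1 − 0.436 = 0.564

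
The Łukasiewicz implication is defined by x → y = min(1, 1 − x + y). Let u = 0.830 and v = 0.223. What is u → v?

0.393

u → v = min(1, 1 − 0.830 + 0.223) = min(1, 0.393) = 0.393
For comparison, the Gödel implication (1 if x ≤ y else y) would give 0.223.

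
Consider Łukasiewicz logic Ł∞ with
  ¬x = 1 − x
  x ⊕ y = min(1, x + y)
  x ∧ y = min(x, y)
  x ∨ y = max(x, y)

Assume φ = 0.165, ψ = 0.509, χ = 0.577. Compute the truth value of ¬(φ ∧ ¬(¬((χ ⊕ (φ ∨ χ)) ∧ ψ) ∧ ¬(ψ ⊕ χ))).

φ ∨ χ = max(0.165, 0.577) = 0.577
χ ⊕ (φ ∨ χ) = min(1, 0.577 + 0.577) = min(1, 1.154) = 1.000
(χ ⊕ (φ ∨ χ)) ∧ ψ = min(1.000, 0.509) = 0.509
¬((χ ⊕ (φ ∨ χ)) ∧ ψ) = 1 − 0.509 = 0.491
ψ ⊕ χ = min(1, 0.509 + 0.577) = min(1, 1.086) = 1.000
¬(ψ ⊕ χ) = 1 − 1.000 = 0.000
¬((χ ⊕ (φ ∨ χ)) ∧ ψ) ∧ ¬(ψ ⊕ χ) = min(0.491, 0.000) = 0.000
¬(¬((χ ⊕ (φ ∨ χ)) ∧ ψ) ∧ ¬(ψ ⊕ χ)) = 1 − 0.000 = 1.000
φ ∧ ¬(¬((χ ⊕ (φ ∨ χ)) ∧ ψ) ∧ ¬(ψ ⊕ χ)) = min(0.165, 1.000) = 0.165
¬(φ ∧ ¬(¬((χ ⊕ (φ ∨ χ)) ∧ ψ) ∧ ¬(ψ ⊕ χ))) = 1 − 0.165 = 0.835

0.835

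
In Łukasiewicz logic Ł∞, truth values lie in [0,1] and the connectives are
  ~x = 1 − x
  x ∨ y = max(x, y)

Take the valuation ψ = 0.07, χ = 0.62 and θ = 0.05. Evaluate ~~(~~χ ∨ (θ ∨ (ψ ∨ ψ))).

~χ = 1 − 0.62 = 0.38
~~χ = 1 − 0.38 = 0.62
ψ ∨ ψ = max(0.07, 0.07) = 0.07
θ ∨ (ψ ∨ ψ) = max(0.05, 0.07) = 0.07
~~χ ∨ (θ ∨ (ψ ∨ ψ)) = max(0.62, 0.07) = 0.62
~(~~χ ∨ (θ ∨ (ψ ∨ ψ))) = 1 − 0.62 = 0.38
~~(~~χ ∨ (θ ∨ (ψ ∨ ψ))) = 1 − 0.38 = 0.62

0.62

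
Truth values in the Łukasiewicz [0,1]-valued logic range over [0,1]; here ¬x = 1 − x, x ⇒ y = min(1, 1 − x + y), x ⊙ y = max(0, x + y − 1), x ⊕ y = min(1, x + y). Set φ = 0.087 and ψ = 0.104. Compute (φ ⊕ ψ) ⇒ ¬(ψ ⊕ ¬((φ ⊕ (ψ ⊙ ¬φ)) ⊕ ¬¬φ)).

φ ⊕ ψ = min(1, 0.087 + 0.104) = min(1, 0.191) = 0.191
¬φ = 1 − 0.087 = 0.913
ψ ⊙ ¬φ = max(0, 0.104 + 0.913 − 1) = max(0, 0.017) = 0.017
φ ⊕ (ψ ⊙ ¬φ) = min(1, 0.087 + 0.017) = min(1, 0.104) = 0.104
¬¬φ = 1 − 0.913 = 0.087
(φ ⊕ (ψ ⊙ ¬φ)) ⊕ ¬¬φ = min(1, 0.104 + 0.087) = min(1, 0.191) = 0.191
¬((φ ⊕ (ψ ⊙ ¬φ)) ⊕ ¬¬φ) = 1 − 0.191 = 0.809
ψ ⊕ ¬((φ ⊕ (ψ ⊙ ¬φ)) ⊕ ¬¬φ) = min(1, 0.104 + 0.809) = min(1, 0.913) = 0.913
¬(ψ ⊕ ¬((φ ⊕ (ψ ⊙ ¬φ)) ⊕ ¬¬φ)) = 1 − 0.913 = 0.087
(φ ⊕ ψ) ⇒ ¬(ψ ⊕ ¬((φ ⊕ (ψ ⊙ ¬φ)) ⊕ ¬¬φ)) = min(1, 1 − 0.191 + 0.087) = min(1, 0.896) = 0.896

0.896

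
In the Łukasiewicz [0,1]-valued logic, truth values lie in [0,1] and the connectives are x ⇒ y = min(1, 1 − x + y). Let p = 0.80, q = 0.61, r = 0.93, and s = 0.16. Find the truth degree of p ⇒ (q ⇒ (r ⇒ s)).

0.82

r ⇒ s = min(1, 1 − 0.93 + 0.16) = min(1, 0.23) = 0.23
q ⇒ (r ⇒ s) = min(1, 1 − 0.61 + 0.23) = min(1, 0.62) = 0.62
p ⇒ (q ⇒ (r ⇒ s)) = min(1, 1 − 0.80 + 0.62) = min(1, 0.82) = 0.82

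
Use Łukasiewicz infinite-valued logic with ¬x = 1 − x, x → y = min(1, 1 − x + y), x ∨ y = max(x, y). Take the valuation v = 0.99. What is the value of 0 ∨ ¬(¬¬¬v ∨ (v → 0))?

¬v = 1 − 0.99 = 0.01
¬¬v = 1 − 0.01 = 0.99
¬¬¬v = 1 − 0.99 = 0.01
v → 0 = min(1, 1 − 0.99 + 0.00) = min(1, 0.01) = 0.01
¬¬¬v ∨ (v → 0) = max(0.01, 0.01) = 0.01
¬(¬¬¬v ∨ (v → 0)) = 1 − 0.01 = 0.99
0 ∨ ¬(¬¬¬v ∨ (v → 0)) = max(0.00, 0.99) = 0.99

0.99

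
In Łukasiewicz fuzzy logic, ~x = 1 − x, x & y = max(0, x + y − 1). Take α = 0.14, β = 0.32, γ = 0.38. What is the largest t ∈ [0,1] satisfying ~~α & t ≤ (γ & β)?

~α = 1 − 0.14 = 0.86
~~α = 1 − 0.86 = 0.14
So the left factor is ~~α = 0.14.
γ & β = max(0, 0.38 + 0.32 − 1) = max(0, -0.30) = 0.00
So the right-hand bound is γ & β = 0.00.
The residuum of the Łukasiewicz t-norm gives the supremum: min(1, 1 − 0.14 + 0.00).
1 − 0.14 + 0.00 = 0.86, so t = min(1, 0.86) = 0.86.
Check: 0.14 & 0.86 = max(0, 0.00) = 0.00 ≤ 0.00.

0.86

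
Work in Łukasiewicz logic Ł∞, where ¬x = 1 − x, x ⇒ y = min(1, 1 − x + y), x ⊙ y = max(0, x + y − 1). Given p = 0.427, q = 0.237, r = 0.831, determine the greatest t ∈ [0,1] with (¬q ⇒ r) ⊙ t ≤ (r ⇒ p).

0.596

¬q = 1 − 0.237 = 0.763
¬q ⇒ r = min(1, 1 − 0.763 + 0.831) = min(1, 1.068) = 1.000
So the left factor is ¬q ⇒ r = 1.000.
r ⇒ p = min(1, 1 − 0.831 + 0.427) = min(1, 0.596) = 0.596
So the right-hand bound is r ⇒ p = 0.596.
The residuum of the Łukasiewicz t-norm gives the supremum: min(1, 1 − 1.000 + 0.596).
1 − 1.000 + 0.596 = 0.596, so t = min(1, 0.596) = 0.596.
Check: 1.000 ⊙ 0.596 = max(0, 0.596) = 0.596 ≤ 0.596.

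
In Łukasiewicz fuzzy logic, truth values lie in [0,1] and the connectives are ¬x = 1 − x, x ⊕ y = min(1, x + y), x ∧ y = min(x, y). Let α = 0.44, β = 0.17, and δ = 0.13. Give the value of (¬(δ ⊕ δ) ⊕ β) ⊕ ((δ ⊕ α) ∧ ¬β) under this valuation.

δ ⊕ δ = min(1, 0.13 + 0.13) = min(1, 0.26) = 0.26
¬(δ ⊕ δ) = 1 − 0.26 = 0.74
¬(δ ⊕ δ) ⊕ β = min(1, 0.74 + 0.17) = min(1, 0.91) = 0.91
δ ⊕ α = min(1, 0.13 + 0.44) = min(1, 0.57) = 0.57
¬β = 1 − 0.17 = 0.83
(δ ⊕ α) ∧ ¬β = min(0.57, 0.83) = 0.57
(¬(δ ⊕ δ) ⊕ β) ⊕ ((δ ⊕ α) ∧ ¬β) = min(1, 0.91 + 0.57) = min(1, 1.48) = 1.00

1.00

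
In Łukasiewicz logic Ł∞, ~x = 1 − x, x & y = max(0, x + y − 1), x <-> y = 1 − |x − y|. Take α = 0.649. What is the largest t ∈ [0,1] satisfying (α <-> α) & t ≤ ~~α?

0.649

α <-> α = 1 − |0.649 − 0.649| = 1 − 0.000 = 1.000
So the left factor is α <-> α = 1.000.
~α = 1 − 0.649 = 0.351
~~α = 1 − 0.351 = 0.649
So the right-hand bound is ~~α = 0.649.
The residuum of the Łukasiewicz t-norm gives the supremum: min(1, 1 − 1.000 + 0.649).
1 − 1.000 + 0.649 = 0.649, so t = min(1, 0.649) = 0.649.
Check: 1.000 & 0.649 = max(0, 0.649) = 0.649 ≤ 0.649.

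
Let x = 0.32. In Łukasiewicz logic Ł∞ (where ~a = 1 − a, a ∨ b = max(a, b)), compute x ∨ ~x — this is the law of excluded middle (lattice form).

~x = 1 − 0.32 = 0.68
x ∨ ~x = max(0.32, 0.68) = 0.68
(The value 0.68 < 1 shows this instance is not satisfied; not a Ł∞-tautology — its value is max(a, 1−a).)

0.68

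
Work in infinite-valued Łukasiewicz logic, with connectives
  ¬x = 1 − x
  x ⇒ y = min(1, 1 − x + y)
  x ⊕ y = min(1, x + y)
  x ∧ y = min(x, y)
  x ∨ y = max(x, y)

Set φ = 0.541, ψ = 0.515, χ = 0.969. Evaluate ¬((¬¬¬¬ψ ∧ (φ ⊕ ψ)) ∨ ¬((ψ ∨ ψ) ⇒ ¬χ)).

0.485

¬ψ = 1 − 0.515 = 0.485
¬¬ψ = 1 − 0.485 = 0.515
¬¬¬ψ = 1 − 0.515 = 0.485
¬¬¬¬ψ = 1 − 0.485 = 0.515
φ ⊕ ψ = min(1, 0.541 + 0.515) = min(1, 1.056) = 1.000
¬¬¬¬ψ ∧ (φ ⊕ ψ) = min(0.515, 1.000) = 0.515
ψ ∨ ψ = max(0.515, 0.515) = 0.515
¬χ = 1 − 0.969 = 0.031
(ψ ∨ ψ) ⇒ ¬χ = min(1, 1 − 0.515 + 0.031) = min(1, 0.516) = 0.516
¬((ψ ∨ ψ) ⇒ ¬χ) = 1 − 0.516 = 0.484
(¬¬¬¬ψ ∧ (φ ⊕ ψ)) ∨ ¬((ψ ∨ ψ) ⇒ ¬χ) = max(0.515, 0.484) = 0.515
¬((¬¬¬¬ψ ∧ (φ ⊕ ψ)) ∨ ¬((ψ ∨ ψ) ⇒ ¬χ)) = 1 − 0.515 = 0.485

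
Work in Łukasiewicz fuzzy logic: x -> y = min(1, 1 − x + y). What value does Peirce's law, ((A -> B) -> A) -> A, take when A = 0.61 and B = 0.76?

A -> B = min(1, 1 − 0.61 + 0.76) = min(1, 1.15) = 1.00
(A -> B) -> A = min(1, 1 − 1.00 + 0.61) = min(1, 0.61) = 0.61
((A -> B) -> A) -> A = min(1, 1 − 0.61 + 0.61) = min(1, 1.00) = 1.00

1.00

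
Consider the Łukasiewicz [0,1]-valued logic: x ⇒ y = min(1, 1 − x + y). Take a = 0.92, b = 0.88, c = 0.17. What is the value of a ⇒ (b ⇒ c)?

b ⇒ c = min(1, 1 − 0.88 + 0.17) = min(1, 0.29) = 0.29
a ⇒ (b ⇒ c) = min(1, 1 − 0.92 + 0.29) = min(1, 0.37) = 0.37

0.37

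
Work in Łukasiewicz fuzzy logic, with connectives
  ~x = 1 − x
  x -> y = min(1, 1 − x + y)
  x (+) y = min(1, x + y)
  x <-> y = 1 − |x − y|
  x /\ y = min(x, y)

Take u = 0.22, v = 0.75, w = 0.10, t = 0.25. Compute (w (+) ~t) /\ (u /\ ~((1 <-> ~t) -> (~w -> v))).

0.00

~t = 1 − 0.25 = 0.75
w (+) ~t = min(1, 0.10 + 0.75) = min(1, 0.85) = 0.85
1 <-> ~t = 1 − |1.00 − 0.75| = 1 − 0.25 = 0.75
~w = 1 − 0.10 = 0.90
~w -> v = min(1, 1 − 0.90 + 0.75) = min(1, 0.85) = 0.85
(1 <-> ~t) -> (~w -> v) = min(1, 1 − 0.75 + 0.85) = min(1, 1.10) = 1.00
~((1 <-> ~t) -> (~w -> v)) = 1 − 1.00 = 0.00
u /\ ~((1 <-> ~t) -> (~w -> v)) = min(0.22, 0.00) = 0.00
(w (+) ~t) /\ (u /\ ~((1 <-> ~t) -> (~w -> v))) = min(0.85, 0.00) = 0.00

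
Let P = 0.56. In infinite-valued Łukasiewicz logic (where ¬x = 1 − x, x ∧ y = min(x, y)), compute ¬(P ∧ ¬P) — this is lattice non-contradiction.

¬P = 1 − 0.56 = 0.44
P ∧ ¬P = min(0.56, 0.44) = 0.44
¬(P ∧ ¬P) = 1 − 0.44 = 0.56
(The value 0.56 < 1 shows this instance is not satisfied; not a Ł∞-tautology — its value is 1 − min(a, 1−a).)

0.56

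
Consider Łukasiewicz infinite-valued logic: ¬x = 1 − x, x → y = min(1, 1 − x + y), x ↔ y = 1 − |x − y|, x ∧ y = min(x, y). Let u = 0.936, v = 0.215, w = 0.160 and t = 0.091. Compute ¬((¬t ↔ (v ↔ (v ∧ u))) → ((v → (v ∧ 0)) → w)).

¬t = 1 − 0.091 = 0.909
v ∧ u = min(0.215, 0.936) = 0.215
v ↔ (v ∧ u) = 1 − |0.215 − 0.215| = 1 − 0.000 = 1.000
¬t ↔ (v ↔ (v ∧ u)) = 1 − |0.909 − 1.000| = 1 − 0.091 = 0.909
v ∧ 0 = min(0.215, 0.000) = 0.000
v → (v ∧ 0) = min(1, 1 − 0.215 + 0.000) = min(1, 0.785) = 0.785
(v → (v ∧ 0)) → w = min(1, 1 − 0.785 + 0.160) = min(1, 0.375) = 0.375
(¬t ↔ (v ↔ (v ∧ u))) → ((v → (v ∧ 0)) → w) = min(1, 1 − 0.909 + 0.375) = min(1, 0.466) = 0.466
¬((¬t ↔ (v ↔ (v ∧ u))) → ((v → (v ∧ 0)) → w)) = 1 − 0.466 = 0.534

0.534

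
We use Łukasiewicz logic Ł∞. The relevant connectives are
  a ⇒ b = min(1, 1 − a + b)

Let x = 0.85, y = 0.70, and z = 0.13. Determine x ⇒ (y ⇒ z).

y ⇒ z = min(1, 1 − 0.70 + 0.13) = min(1, 0.43) = 0.43
x ⇒ (y ⇒ z) = min(1, 1 − 0.85 + 0.43) = min(1, 0.58) = 0.58

0.58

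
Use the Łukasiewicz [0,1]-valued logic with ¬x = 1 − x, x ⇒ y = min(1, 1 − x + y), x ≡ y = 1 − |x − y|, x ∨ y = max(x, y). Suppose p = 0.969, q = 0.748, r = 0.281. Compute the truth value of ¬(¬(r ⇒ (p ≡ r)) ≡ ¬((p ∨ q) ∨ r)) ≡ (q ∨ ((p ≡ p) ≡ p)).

p ≡ r = 1 − |0.969 − 0.281| = 1 − 0.688 = 0.312
r ⇒ (p ≡ r) = min(1, 1 − 0.281 + 0.312) = min(1, 1.031) = 1.000
¬(r ⇒ (p ≡ r)) = 1 − 1.000 = 0.000
p ∨ q = max(0.969, 0.748) = 0.969
(p ∨ q) ∨ r = max(0.969, 0.281) = 0.969
¬((p ∨ q) ∨ r) = 1 − 0.969 = 0.031
¬(r ⇒ (p ≡ r)) ≡ ¬((p ∨ q) ∨ r) = 1 − |0.000 − 0.031| = 1 − 0.031 = 0.969
¬(¬(r ⇒ (p ≡ r)) ≡ ¬((p ∨ q) ∨ r)) = 1 − 0.969 = 0.031
p ≡ p = 1 − |0.969 − 0.969| = 1 − 0.000 = 1.000
(p ≡ p) ≡ p = 1 − |1.000 − 0.969| = 1 − 0.031 = 0.969
q ∨ ((p ≡ p) ≡ p) = max(0.748, 0.969) = 0.969
¬(¬(r ⇒ (p ≡ r)) ≡ ¬((p ∨ q) ∨ r)) ≡ (q ∨ ((p ≡ p) ≡ p)) = 1 − |0.031 − 0.969| = 1 − 0.938 = 0.062

0.062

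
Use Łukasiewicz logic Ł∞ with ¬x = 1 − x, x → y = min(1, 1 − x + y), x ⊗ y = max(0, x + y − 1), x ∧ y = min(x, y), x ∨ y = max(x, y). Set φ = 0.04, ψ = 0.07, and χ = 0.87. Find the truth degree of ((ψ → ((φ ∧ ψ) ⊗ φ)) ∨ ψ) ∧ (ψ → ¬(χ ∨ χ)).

φ ∧ ψ = min(0.04, 0.07) = 0.04
(φ ∧ ψ) ⊗ φ = max(0, 0.04 + 0.04 − 1) = max(0, -0.92) = 0.00
ψ → ((φ ∧ ψ) ⊗ φ) = min(1, 1 − 0.07 + 0.00) = min(1, 0.93) = 0.93
(ψ → ((φ ∧ ψ) ⊗ φ)) ∨ ψ = max(0.93, 0.07) = 0.93
χ ∨ χ = max(0.87, 0.87) = 0.87
¬(χ ∨ χ) = 1 − 0.87 = 0.13
ψ → ¬(χ ∨ χ) = min(1, 1 − 0.07 + 0.13) = min(1, 1.06) = 1.00
((ψ → ((φ ∧ ψ) ⊗ φ)) ∨ ψ) ∧ (ψ → ¬(χ ∨ χ)) = min(0.93, 1.00) = 0.93

0.93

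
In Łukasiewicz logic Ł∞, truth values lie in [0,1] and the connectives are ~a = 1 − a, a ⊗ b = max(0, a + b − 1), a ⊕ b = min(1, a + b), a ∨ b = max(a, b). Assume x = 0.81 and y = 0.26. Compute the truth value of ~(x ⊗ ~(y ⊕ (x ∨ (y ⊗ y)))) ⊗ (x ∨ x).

y ⊗ y = max(0, 0.26 + 0.26 − 1) = max(0, -0.48) = 0.00
x ∨ (y ⊗ y) = max(0.81, 0.00) = 0.81
y ⊕ (x ∨ (y ⊗ y)) = min(1, 0.26 + 0.81) = min(1, 1.07) = 1.00
~(y ⊕ (x ∨ (y ⊗ y))) = 1 − 1.00 = 0.00
x ⊗ ~(y ⊕ (x ∨ (y ⊗ y))) = max(0, 0.81 + 0.00 − 1) = max(0, -0.19) = 0.00
~(x ⊗ ~(y ⊕ (x ∨ (y ⊗ y)))) = 1 − 0.00 = 1.00
x ∨ x = max(0.81, 0.81) = 0.81
~(x ⊗ ~(y ⊕ (x ∨ (y ⊗ y)))) ⊗ (x ∨ x) = max(0, 1.00 + 0.81 − 1) = max(0, 0.81) = 0.81

0.81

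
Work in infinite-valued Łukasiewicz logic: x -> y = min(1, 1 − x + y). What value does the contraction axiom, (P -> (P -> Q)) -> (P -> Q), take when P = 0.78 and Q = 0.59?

P -> Q = min(1, 1 − 0.78 + 0.59) = min(1, 0.81) = 0.81
P -> (P -> Q) = min(1, 1 − 0.78 + 0.81) = min(1, 1.03) = 1.00
(P -> (P -> Q)) -> (P -> Q) = min(1, 1 − 1.00 + 0.81) = min(1, 0.81) = 0.81
(The value 0.81 < 1 shows this instance is not satisfied; fails in Ł∞ (the t-norm is not idempotent).)

0.81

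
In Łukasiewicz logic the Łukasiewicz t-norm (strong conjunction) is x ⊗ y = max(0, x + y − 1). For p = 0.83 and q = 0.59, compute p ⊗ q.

0.42

p ⊗ q = max(0, 0.83 + 0.59 − 1) = max(0, 0.42) = 0.42
For comparison, the Gödel (minimum) t-norm min(x, y) would give 0.59.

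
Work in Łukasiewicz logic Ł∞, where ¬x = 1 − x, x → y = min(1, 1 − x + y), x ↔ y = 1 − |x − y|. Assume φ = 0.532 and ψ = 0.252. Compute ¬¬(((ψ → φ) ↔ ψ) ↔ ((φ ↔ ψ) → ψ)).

0.720

ψ → φ = min(1, 1 − 0.252 + 0.532) = min(1, 1.280) = 1.000
(ψ → φ) ↔ ψ = 1 − |1.000 − 0.252| = 1 − 0.748 = 0.252
φ ↔ ψ = 1 − |0.532 − 0.252| = 1 − 0.280 = 0.720
(φ ↔ ψ) → ψ = min(1, 1 − 0.720 + 0.252) = min(1, 0.532) = 0.532
((ψ → φ) ↔ ψ) ↔ ((φ ↔ ψ) → ψ) = 1 − |0.252 − 0.532| = 1 − 0.280 = 0.720
¬(((ψ → φ) ↔ ψ) ↔ ((φ ↔ ψ) → ψ)) = 1 − 0.720 = 0.280
¬¬(((ψ → φ) ↔ ψ) ↔ ((φ ↔ ψ) → ψ)) = 1 − 0.280 = 0.720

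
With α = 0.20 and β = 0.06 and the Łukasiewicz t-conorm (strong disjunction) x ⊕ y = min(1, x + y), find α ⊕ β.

0.26

α ⊕ β = min(1, 0.20 + 0.06) = min(1, 0.26) = 0.26
For comparison, the Gödel t-conorm max(x, y) would give 0.20.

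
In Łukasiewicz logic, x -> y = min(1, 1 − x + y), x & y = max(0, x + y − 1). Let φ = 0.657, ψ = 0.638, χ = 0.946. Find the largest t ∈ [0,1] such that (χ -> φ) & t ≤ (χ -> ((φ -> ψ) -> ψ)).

1.000

χ -> φ = min(1, 1 − 0.946 + 0.657) = min(1, 0.711) = 0.711
So the left factor is χ -> φ = 0.711.
φ -> ψ = min(1, 1 − 0.657 + 0.638) = min(1, 0.981) = 0.981
(φ -> ψ) -> ψ = min(1, 1 − 0.981 + 0.638) = min(1, 0.657) = 0.657
χ -> ((φ -> ψ) -> ψ) = min(1, 1 − 0.946 + 0.657) = min(1, 0.711) = 0.711
So the right-hand bound is χ -> ((φ -> ψ) -> ψ) = 0.711.
The residuum of the Łukasiewicz t-norm gives the supremum: min(1, 1 − 0.711 + 0.711).
1 − 0.711 + 0.711 = 1.000, so t = min(1, 1.000) = 1.000.
Check: 0.711 & 1.000 = max(0, 0.711) = 0.711 ≤ 0.711.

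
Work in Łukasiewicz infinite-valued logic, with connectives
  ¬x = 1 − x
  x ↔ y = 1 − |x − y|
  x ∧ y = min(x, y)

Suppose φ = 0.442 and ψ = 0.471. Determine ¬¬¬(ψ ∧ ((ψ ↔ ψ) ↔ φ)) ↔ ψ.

ψ ↔ ψ = 1 − |0.471 − 0.471| = 1 − 0.000 = 1.000
(ψ ↔ ψ) ↔ φ = 1 − |1.000 − 0.442| = 1 − 0.558 = 0.442
ψ ∧ ((ψ ↔ ψ) ↔ φ) = min(0.471, 0.442) = 0.442
¬(ψ ∧ ((ψ ↔ ψ) ↔ φ)) = 1 − 0.442 = 0.558
¬¬(ψ ∧ ((ψ ↔ ψ) ↔ φ)) = 1 − 0.558 = 0.442
¬¬¬(ψ ∧ ((ψ ↔ ψ) ↔ φ)) = 1 − 0.442 = 0.558
¬¬¬(ψ ∧ ((ψ ↔ ψ) ↔ φ)) ↔ ψ = 1 − |0.558 − 0.471| = 1 − 0.087 = 0.913

0.913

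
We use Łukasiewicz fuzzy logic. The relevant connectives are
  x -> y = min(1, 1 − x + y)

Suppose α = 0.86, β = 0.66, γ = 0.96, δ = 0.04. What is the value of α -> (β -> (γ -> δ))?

0.56

γ -> δ = min(1, 1 − 0.96 + 0.04) = min(1, 0.08) = 0.08
β -> (γ -> δ) = min(1, 1 − 0.66 + 0.08) = min(1, 0.42) = 0.42
α -> (β -> (γ -> δ)) = min(1, 1 − 0.86 + 0.42) = min(1, 0.56) = 0.56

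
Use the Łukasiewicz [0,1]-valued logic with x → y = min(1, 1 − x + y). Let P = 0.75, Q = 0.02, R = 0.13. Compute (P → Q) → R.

P → Q = min(1, 1 − 0.75 + 0.02) = min(1, 0.27) = 0.27
(P → Q) → R = min(1, 1 − 0.27 + 0.13) = min(1, 0.86) = 0.86

0.86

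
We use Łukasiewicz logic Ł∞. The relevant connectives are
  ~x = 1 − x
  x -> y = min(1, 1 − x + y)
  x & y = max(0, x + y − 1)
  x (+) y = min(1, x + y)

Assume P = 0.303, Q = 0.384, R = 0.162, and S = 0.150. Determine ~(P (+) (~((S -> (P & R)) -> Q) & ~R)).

P & R = max(0, 0.303 + 0.162 − 1) = max(0, -0.535) = 0.000
S -> (P & R) = min(1, 1 − 0.150 + 0.000) = min(1, 0.850) = 0.850
(S -> (P & R)) -> Q = min(1, 1 − 0.850 + 0.384) = min(1, 0.534) = 0.534
~((S -> (P & R)) -> Q) = 1 − 0.534 = 0.466
~R = 1 − 0.162 = 0.838
~((S -> (P & R)) -> Q) & ~R = max(0, 0.466 + 0.838 − 1) = max(0, 0.304) = 0.304
P (+) (~((S -> (P & R)) -> Q) & ~R) = min(1, 0.303 + 0.304) = min(1, 0.607) = 0.607
~(P (+) (~((S -> (P & R)) -> Q) & ~R)) = 1 − 0.607 = 0.393

0.393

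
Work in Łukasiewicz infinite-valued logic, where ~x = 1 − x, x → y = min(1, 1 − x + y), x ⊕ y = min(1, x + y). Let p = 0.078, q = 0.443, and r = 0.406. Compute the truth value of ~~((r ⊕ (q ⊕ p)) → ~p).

0.995

q ⊕ p = min(1, 0.443 + 0.078) = min(1, 0.521) = 0.521
r ⊕ (q ⊕ p) = min(1, 0.406 + 0.521) = min(1, 0.927) = 0.927
~p = 1 − 0.078 = 0.922
(r ⊕ (q ⊕ p)) → ~p = min(1, 1 − 0.927 + 0.922) = min(1, 0.995) = 0.995
~((r ⊕ (q ⊕ p)) → ~p) = 1 − 0.995 = 0.005
~~((r ⊕ (q ⊕ p)) → ~p) = 1 − 0.005 = 0.995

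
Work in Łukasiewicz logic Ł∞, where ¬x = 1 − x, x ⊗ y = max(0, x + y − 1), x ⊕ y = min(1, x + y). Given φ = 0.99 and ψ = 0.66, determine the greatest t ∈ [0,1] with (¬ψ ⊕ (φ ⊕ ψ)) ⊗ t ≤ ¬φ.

¬ψ = 1 − 0.66 = 0.34
φ ⊕ ψ = min(1, 0.99 + 0.66) = min(1, 1.65) = 1.00
¬ψ ⊕ (φ ⊕ ψ) = min(1, 0.34 + 1.00) = min(1, 1.34) = 1.00
So the left factor is ¬ψ ⊕ (φ ⊕ ψ) = 1.00.
¬φ = 1 − 0.99 = 0.01
So the right-hand bound is ¬φ = 0.01.
The residuum of the Łukasiewicz t-norm gives the supremum: min(1, 1 − 1.00 + 0.01).
1 − 1.00 + 0.01 = 0.01, so t = min(1, 0.01) = 0.01.
Check: 1.00 ⊗ 0.01 = max(0, 0.01) = 0.01 ≤ 0.01.

0.01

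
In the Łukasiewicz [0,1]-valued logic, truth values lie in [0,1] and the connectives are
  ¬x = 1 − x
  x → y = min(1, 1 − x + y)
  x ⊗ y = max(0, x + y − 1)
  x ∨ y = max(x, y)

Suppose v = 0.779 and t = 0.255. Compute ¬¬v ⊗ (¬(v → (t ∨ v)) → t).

0.779

¬v = 1 − 0.779 = 0.221
¬¬v = 1 − 0.221 = 0.779
t ∨ v = max(0.255, 0.779) = 0.779
v → (t ∨ v) = min(1, 1 − 0.779 + 0.779) = min(1, 1.000) = 1.000
¬(v → (t ∨ v)) = 1 − 1.000 = 0.000
¬(v → (t ∨ v)) → t = min(1, 1 − 0.000 + 0.255) = min(1, 1.255) = 1.000
¬¬v ⊗ (¬(v → (t ∨ v)) → t) = max(0, 0.779 + 1.000 − 1) = max(0, 0.779) = 0.779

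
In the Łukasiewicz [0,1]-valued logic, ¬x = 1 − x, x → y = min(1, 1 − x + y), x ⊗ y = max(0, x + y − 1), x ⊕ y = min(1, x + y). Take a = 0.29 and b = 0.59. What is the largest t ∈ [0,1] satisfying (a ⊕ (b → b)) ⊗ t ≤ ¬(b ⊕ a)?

b → b = min(1, 1 − 0.59 + 0.59) = min(1, 1.00) = 1.00
a ⊕ (b → b) = min(1, 0.29 + 1.00) = min(1, 1.29) = 1.00
So the left factor is a ⊕ (b → b) = 1.00.
b ⊕ a = min(1, 0.59 + 0.29) = min(1, 0.88) = 0.88
¬(b ⊕ a) = 1 − 0.88 = 0.12
So the right-hand bound is ¬(b ⊕ a) = 0.12.
The residuum of the Łukasiewicz t-norm gives the supremum: min(1, 1 − 1.00 + 0.12).
1 − 1.00 + 0.12 = 0.12, so t = min(1, 0.12) = 0.12.
Check: 1.00 ⊗ 0.12 = max(0, 0.12) = 0.12 ≤ 0.12.

0.12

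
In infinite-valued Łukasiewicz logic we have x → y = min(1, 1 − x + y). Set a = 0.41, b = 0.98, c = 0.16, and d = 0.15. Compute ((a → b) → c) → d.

a → b = min(1, 1 − 0.41 + 0.98) = min(1, 1.57) = 1.00
(a → b) → c = min(1, 1 − 1.00 + 0.16) = min(1, 0.16) = 0.16
((a → b) → c) → d = min(1, 1 − 0.16 + 0.15) = min(1, 0.99) = 0.99

0.99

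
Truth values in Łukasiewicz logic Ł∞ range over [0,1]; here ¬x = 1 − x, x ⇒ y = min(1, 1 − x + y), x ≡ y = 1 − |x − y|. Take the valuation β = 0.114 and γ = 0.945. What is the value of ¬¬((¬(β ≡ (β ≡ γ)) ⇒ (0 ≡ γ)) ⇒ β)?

0.114

β ≡ γ = 1 − |0.114 − 0.945| = 1 − 0.831 = 0.169
β ≡ (β ≡ γ) = 1 − |0.114 − 0.169| = 1 − 0.055 = 0.945
¬(β ≡ (β ≡ γ)) = 1 − 0.945 = 0.055
0 ≡ γ = 1 − |0.000 − 0.945| = 1 − 0.945 = 0.055
¬(β ≡ (β ≡ γ)) ⇒ (0 ≡ γ) = min(1, 1 − 0.055 + 0.055) = min(1, 1.000) = 1.000
(¬(β ≡ (β ≡ γ)) ⇒ (0 ≡ γ)) ⇒ β = min(1, 1 − 1.000 + 0.114) = min(1, 0.114) = 0.114
¬((¬(β ≡ (β ≡ γ)) ⇒ (0 ≡ γ)) ⇒ β) = 1 − 0.114 = 0.886
¬¬((¬(β ≡ (β ≡ γ)) ⇒ (0 ≡ γ)) ⇒ β) = 1 − 0.886 = 0.114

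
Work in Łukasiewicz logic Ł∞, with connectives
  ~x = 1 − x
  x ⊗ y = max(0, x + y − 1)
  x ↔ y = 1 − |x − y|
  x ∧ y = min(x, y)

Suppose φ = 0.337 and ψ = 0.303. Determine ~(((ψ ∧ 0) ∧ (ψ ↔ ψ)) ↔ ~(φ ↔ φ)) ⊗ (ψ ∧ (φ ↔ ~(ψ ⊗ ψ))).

ψ ∧ 0 = min(0.303, 0.000) = 0.000
ψ ↔ ψ = 1 − |0.303 − 0.303| = 1 − 0.000 = 1.000
(ψ ∧ 0) ∧ (ψ ↔ ψ) = min(0.000, 1.000) = 0.000
φ ↔ φ = 1 − |0.337 − 0.337| = 1 − 0.000 = 1.000
~(φ ↔ φ) = 1 − 1.000 = 0.000
((ψ ∧ 0) ∧ (ψ ↔ ψ)) ↔ ~(φ ↔ φ) = 1 − |0.000 − 0.000| = 1 − 0.000 = 1.000
~(((ψ ∧ 0) ∧ (ψ ↔ ψ)) ↔ ~(φ ↔ φ)) = 1 − 1.000 = 0.000
ψ ⊗ ψ = max(0, 0.303 + 0.303 − 1) = max(0, -0.394) = 0.000
~(ψ ⊗ ψ) = 1 − 0.000 = 1.000
φ ↔ ~(ψ ⊗ ψ) = 1 − |0.337 − 1.000| = 1 − 0.663 = 0.337
ψ ∧ (φ ↔ ~(ψ ⊗ ψ)) = min(0.303, 0.337) = 0.303
~(((ψ ∧ 0) ∧ (ψ ↔ ψ)) ↔ ~(φ ↔ φ)) ⊗ (ψ ∧ (φ ↔ ~(ψ ⊗ ψ))) = max(0, 0.000 + 0.303 − 1) = max(0, -0.697) = 0.000

0.000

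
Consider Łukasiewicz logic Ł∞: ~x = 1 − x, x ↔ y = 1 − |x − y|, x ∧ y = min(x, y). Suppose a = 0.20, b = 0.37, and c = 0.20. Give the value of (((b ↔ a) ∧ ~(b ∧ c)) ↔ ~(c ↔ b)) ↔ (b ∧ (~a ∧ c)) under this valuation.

0.83

b ↔ a = 1 − |0.37 − 0.20| = 1 − 0.17 = 0.83
b ∧ c = min(0.37, 0.20) = 0.20
~(b ∧ c) = 1 − 0.20 = 0.80
(b ↔ a) ∧ ~(b ∧ c) = min(0.83, 0.80) = 0.80
c ↔ b = 1 − |0.20 − 0.37| = 1 − 0.17 = 0.83
~(c ↔ b) = 1 − 0.83 = 0.17
((b ↔ a) ∧ ~(b ∧ c)) ↔ ~(c ↔ b) = 1 − |0.80 − 0.17| = 1 − 0.63 = 0.37
~a = 1 − 0.20 = 0.80
~a ∧ c = min(0.80, 0.20) = 0.20
b ∧ (~a ∧ c) = min(0.37, 0.20) = 0.20
(((b ↔ a) ∧ ~(b ∧ c)) ↔ ~(c ↔ b)) ↔ (b ∧ (~a ∧ c)) = 1 − |0.37 − 0.20| = 1 − 0.17 = 0.83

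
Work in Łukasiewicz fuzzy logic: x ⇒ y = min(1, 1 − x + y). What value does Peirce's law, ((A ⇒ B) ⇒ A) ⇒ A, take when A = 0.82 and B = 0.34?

A ⇒ B = min(1, 1 − 0.82 + 0.34) = min(1, 0.52) = 0.52
(A ⇒ B) ⇒ A = min(1, 1 − 0.52 + 0.82) = min(1, 1.30) = 1.00
((A ⇒ B) ⇒ A) ⇒ A = min(1, 1 − 1.00 + 0.82) = min(1, 0.82) = 0.82
(The value 0.82 < 1 shows this instance is not satisfied; not a Ł∞-tautology in general.)

0.82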